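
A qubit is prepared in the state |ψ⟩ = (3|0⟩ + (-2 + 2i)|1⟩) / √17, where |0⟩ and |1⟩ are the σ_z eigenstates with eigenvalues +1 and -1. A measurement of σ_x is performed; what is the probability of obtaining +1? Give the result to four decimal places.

0.1471

|+x⟩ = (|0⟩ + |1⟩)/√2, so ⟨+x|ψ⟩ = (1 + 2i) / (√2·√17).
P = |1 + 2i|² / 34 = 5/34.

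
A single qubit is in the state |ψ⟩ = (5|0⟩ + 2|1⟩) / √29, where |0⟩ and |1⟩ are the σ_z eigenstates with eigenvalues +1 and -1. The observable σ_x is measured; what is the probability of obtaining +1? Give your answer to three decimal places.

|+x⟩ = (|0⟩ + |1⟩)/√2, so ⟨+x|ψ⟩ = (7) / (√2·√29).
P = |7|² / 58 = 49/58.

0.845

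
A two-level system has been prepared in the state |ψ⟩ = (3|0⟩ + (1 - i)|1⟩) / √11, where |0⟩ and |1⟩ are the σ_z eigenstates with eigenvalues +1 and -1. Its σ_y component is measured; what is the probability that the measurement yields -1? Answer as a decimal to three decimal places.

|-y⟩ = (|0⟩ - i|1⟩)/√2, so ⟨-y|ψ⟩ = (4 + i) / (√2·√11).
P = |4 + i|² / 22 = 17/22.

0.773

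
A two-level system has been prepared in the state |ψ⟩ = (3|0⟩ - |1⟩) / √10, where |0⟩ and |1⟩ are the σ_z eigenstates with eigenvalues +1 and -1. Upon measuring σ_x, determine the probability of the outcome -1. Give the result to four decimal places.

0.8000

|-x⟩ = (|0⟩ - |1⟩)/√2, so ⟨-x|ψ⟩ = (4) / (√2·√10).
P = |4|² / 20 = 16/20.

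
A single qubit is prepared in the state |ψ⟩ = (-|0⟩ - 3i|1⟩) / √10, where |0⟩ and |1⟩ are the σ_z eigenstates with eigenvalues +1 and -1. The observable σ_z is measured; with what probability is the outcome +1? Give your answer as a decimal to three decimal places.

The +1 outcome corresponds to |0⟩. Its amplitude in |ψ⟩ is -1/√10.
P = |-1|² / 10 = 1/10.

0.100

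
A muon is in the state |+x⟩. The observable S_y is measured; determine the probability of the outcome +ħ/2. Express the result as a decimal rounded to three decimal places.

0.500

In the S_z basis, |+x⟩ = (|+z⟩ + |-z⟩)/√2 and |+y⟩ = (|+z⟩ + i|-z⟩)/√2.
|⟨+y|+x⟩|² = 1/2.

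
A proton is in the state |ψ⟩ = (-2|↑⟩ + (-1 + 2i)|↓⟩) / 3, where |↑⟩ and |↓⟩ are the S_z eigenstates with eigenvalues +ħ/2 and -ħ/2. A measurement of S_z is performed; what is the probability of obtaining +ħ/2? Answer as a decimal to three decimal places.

0.444

The +ħ/2 outcome corresponds to |↑⟩. Its amplitude in |ψ⟩ is -2/3.
P = |-2|² / 9 = 4/9.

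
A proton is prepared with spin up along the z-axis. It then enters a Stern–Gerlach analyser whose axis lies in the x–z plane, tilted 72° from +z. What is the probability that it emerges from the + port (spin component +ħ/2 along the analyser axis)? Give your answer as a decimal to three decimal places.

0.655

For spin-½, the probability of finding spin-up along an axis at angle θ to the initial spin direction is cos²(θ/2); spin-down is sin²(θ/2).
θ = 72°, so P = cos²(36°) ≈ 0.655.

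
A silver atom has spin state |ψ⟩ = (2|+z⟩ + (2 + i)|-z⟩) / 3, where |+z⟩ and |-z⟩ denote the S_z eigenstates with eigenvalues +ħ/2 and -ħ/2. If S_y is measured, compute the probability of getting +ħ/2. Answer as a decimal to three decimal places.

0.722

|+y⟩ = (|+z⟩ + i|-z⟩)/√2, so ⟨+y|ψ⟩ = (3 - 2i) / (√2·3).
P = |3 - 2i|² / 18 = 13/18.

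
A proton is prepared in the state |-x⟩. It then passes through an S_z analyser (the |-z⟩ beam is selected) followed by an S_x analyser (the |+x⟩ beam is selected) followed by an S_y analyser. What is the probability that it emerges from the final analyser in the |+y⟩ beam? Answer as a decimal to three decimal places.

First analyser (S_z): from |-x⟩, P(|-z⟩) = 1/2.
After stage 1 the state is |-z⟩; P(|+x⟩) = |⟨+x|-z⟩|² = 1/2.
After stage 2 the state is |+x⟩; P(|+y⟩) = |⟨+y|+x⟩|² = 1/2.
Joint probability = 1/2 × 1/2 × 1/2 = 0.125.

0.125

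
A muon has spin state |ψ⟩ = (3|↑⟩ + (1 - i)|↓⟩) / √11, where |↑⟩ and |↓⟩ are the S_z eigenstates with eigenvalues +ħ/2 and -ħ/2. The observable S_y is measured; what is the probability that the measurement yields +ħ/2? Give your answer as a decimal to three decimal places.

0.227

|+y⟩ = (|↑⟩ + i|↓⟩)/√2, so ⟨+y|ψ⟩ = (2 - i) / (√2·√11).
P = |2 - i|² / 22 = 5/22.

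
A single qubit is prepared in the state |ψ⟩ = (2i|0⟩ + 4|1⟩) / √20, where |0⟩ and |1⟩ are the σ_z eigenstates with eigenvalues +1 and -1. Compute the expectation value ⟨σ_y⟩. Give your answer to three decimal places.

-0.800

⟨σ_y⟩ = 2 Im(a* b)/(|a|²+|b|²) with a = 2i, b = 4.
a* b = -8i, so ⟨σ_y⟩ = -16/20.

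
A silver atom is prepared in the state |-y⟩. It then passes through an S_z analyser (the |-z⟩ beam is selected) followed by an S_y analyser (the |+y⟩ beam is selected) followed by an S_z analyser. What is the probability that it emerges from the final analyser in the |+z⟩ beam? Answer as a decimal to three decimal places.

First analyser (S_z): from |-y⟩, P(|-z⟩) = 1/2.
After stage 1 the state is |-z⟩; P(|+y⟩) = |⟨+y|-z⟩|² = 1/2.
After stage 2 the state is |+y⟩; P(|+z⟩) = |⟨+z|+y⟩|² = 1/2.
Joint probability = 1/2 × 1/2 × 1/2 = 0.125.

0.125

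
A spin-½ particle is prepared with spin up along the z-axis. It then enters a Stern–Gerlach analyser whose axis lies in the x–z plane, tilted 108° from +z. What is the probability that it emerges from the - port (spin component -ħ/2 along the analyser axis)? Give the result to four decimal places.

0.6545

For spin-½, the probability of finding spin-up along an axis at angle θ to the initial spin direction is cos²(θ/2); spin-down is sin²(θ/2).
θ = 108°, so P = sin²(54°) ≈ 0.6545.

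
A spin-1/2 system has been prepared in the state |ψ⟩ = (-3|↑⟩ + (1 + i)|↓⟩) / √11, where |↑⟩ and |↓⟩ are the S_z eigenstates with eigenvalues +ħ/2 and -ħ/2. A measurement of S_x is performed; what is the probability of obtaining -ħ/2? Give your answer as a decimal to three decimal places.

0.773

|-x⟩ = (|↑⟩ - |↓⟩)/√2, so ⟨-x|ψ⟩ = (-4 - i) / (√2·√11).
P = |-4 - i|² / 22 = 17/22.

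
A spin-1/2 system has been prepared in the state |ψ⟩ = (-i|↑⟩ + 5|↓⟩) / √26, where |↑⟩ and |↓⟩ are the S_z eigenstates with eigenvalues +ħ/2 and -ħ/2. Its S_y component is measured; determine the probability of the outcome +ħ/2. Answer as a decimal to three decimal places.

|+y⟩ = (|↑⟩ + i|↓⟩)/√2, so ⟨+y|ψ⟩ = (-6i) / (√2·√26).
P = |-6i|² / 52 = 36/52.

0.692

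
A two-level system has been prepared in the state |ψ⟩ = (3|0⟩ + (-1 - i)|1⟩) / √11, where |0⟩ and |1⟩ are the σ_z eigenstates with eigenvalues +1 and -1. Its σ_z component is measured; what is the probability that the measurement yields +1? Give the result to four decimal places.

0.8182

The +1 outcome corresponds to |0⟩. Its amplitude in |ψ⟩ is 3/√11.
P = |3|² / 11 = 9/11.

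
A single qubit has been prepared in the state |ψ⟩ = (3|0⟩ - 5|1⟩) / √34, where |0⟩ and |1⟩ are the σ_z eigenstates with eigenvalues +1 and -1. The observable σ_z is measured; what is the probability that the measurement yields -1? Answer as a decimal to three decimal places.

The -1 outcome corresponds to |1⟩. Its amplitude in |ψ⟩ is -5/√34.
P = |-5|² / 34 = 25/34.

0.735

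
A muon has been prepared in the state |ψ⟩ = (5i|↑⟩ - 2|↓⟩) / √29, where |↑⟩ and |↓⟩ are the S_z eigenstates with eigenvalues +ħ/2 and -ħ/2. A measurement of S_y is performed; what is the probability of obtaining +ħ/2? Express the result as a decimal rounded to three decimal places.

0.845

|+y⟩ = (|↑⟩ + i|↓⟩)/√2, so ⟨+y|ψ⟩ = (7i) / (√2·√29).
P = |7i|² / 58 = 49/58.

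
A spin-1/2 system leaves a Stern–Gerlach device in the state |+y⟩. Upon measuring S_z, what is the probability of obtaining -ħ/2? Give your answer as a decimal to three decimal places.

In the S_z basis, |+y⟩ = (|↑⟩ + i|↓⟩)/√2 and |-z⟩ = |↓⟩.
|⟨-z|+y⟩|² = 1/2.

0.500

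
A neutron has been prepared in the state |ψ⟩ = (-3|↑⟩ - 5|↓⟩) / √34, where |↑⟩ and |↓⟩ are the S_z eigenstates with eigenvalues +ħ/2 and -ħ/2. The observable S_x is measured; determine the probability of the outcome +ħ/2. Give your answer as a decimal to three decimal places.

0.941

|+x⟩ = (|↑⟩ + |↓⟩)/√2, so ⟨+x|ψ⟩ = (-8) / (√2·√34).
P = |-8|² / 68 = 64/68.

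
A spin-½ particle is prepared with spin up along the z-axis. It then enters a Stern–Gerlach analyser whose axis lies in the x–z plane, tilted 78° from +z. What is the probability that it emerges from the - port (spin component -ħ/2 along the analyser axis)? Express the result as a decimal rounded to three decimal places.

For spin-½, the probability of finding spin-up along an axis at angle θ to the initial spin direction is cos²(θ/2); spin-down is sin²(θ/2).
θ = 78°, so P = sin²(39°) ≈ 0.396.

0.396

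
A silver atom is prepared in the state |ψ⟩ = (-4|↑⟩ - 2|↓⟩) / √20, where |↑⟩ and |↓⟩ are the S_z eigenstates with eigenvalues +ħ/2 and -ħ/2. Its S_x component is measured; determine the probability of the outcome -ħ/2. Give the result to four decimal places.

0.1000

|-x⟩ = (|↑⟩ - |↓⟩)/√2, so ⟨-x|ψ⟩ = (-2) / (√2·√20).
P = |-2|² / 40 = 4/40.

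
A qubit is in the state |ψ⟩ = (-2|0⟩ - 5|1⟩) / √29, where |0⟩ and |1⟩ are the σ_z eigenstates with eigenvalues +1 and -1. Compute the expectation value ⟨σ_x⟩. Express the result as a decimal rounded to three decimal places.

0.690

⟨σ_x⟩ = 2 Re(a* b)/(|a|²+|b|²) with a = -2, b = -5.
a* b = 10, so ⟨σ_x⟩ = 20/29.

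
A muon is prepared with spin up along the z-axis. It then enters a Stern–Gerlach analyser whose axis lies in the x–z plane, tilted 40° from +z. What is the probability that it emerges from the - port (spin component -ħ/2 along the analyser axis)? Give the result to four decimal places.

0.1170

For spin-½, the probability of finding spin-up along an axis at angle θ to the initial spin direction is cos²(θ/2); spin-down is sin²(θ/2).
θ = 40°, so P = sin²(20°) ≈ 0.1170.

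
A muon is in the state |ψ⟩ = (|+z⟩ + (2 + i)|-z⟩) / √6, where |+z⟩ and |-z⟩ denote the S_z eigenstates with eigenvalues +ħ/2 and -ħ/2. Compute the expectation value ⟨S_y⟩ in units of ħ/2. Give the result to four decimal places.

0.3333

⟨σ_y⟩ = 2 Im(a* b)/(|a|²+|b|²) with a = 1, b = (2 + i).
a* b = (2 + i), so ⟨σ_y⟩ = 2/6.
⟨S_y⟩ = (ħ/2)·⟨σ_y⟩.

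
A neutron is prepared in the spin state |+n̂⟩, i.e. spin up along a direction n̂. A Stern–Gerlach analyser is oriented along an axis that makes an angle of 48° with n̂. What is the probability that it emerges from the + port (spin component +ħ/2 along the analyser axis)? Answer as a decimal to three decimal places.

For spin-½, the probability of finding spin-up along an axis at angle θ to the initial spin direction is cos²(θ/2); spin-down is sin²(θ/2).
θ = 48°, so P = cos²(24°) ≈ 0.835.

0.835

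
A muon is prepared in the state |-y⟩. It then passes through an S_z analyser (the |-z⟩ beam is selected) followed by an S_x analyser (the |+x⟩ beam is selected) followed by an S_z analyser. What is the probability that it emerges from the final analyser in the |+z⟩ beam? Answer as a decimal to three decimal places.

0.125

First analyser (S_z): from |-y⟩, P(|-z⟩) = 1/2.
After stage 1 the state is |-z⟩; P(|+x⟩) = |⟨+x|-z⟩|² = 1/2.
After stage 2 the state is |+x⟩; P(|+z⟩) = |⟨+z|+x⟩|² = 1/2.
Joint probability = 1/2 × 1/2 × 1/2 = 0.125.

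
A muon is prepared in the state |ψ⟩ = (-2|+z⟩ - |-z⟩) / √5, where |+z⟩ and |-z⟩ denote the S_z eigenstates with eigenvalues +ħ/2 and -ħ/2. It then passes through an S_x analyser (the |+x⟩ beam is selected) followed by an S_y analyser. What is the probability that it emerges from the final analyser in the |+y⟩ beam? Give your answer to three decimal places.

0.450

First analyser (S_x): P(|+x⟩) = |⟨+x|ψ⟩|² = 9/10.
After stage 1 the state is |+x⟩; P(|+y⟩) = |⟨+y|+x⟩|² = 1/2.
Joint probability = 9/10 × 1/2 = 0.450.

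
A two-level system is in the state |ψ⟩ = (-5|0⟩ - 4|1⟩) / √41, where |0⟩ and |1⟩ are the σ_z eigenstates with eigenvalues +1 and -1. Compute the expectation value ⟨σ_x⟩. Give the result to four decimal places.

0.9756

⟨σ_x⟩ = 2 Re(a* b)/(|a|²+|b|²) with a = -5, b = -4.
a* b = 20, so ⟨σ_x⟩ = 40/41.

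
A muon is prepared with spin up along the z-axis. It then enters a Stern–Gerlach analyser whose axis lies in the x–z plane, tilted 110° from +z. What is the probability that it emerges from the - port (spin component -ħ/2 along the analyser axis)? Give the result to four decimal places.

0.6710

For spin-½, the probability of finding spin-up along an axis at angle θ to the initial spin direction is cos²(θ/2); spin-down is sin²(θ/2).
θ = 110°, so P = sin²(55°) ≈ 0.6710.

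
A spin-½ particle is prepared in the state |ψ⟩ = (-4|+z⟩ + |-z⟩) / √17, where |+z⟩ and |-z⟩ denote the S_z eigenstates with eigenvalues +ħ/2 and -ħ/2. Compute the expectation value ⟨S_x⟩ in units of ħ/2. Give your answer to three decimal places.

-0.471

⟨σ_x⟩ = 2 Re(a* b)/(|a|²+|b|²) with a = -4, b = 1.
a* b = -4, so ⟨σ_x⟩ = -8/17.
⟨S_x⟩ = (ħ/2)·⟨σ_x⟩.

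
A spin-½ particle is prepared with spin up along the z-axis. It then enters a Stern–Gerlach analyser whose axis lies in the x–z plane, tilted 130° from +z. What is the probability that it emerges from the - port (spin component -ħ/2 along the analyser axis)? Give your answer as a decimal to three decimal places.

0.821

For spin-½, the probability of finding spin-up along an axis at angle θ to the initial spin direction is cos²(θ/2); spin-down is sin²(θ/2).
θ = 130°, so P = sin²(65°) ≈ 0.821.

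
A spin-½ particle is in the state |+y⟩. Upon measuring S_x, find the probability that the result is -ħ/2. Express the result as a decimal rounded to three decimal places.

0.500

In the S_z basis, |+y⟩ = (|+z⟩ + i|-z⟩)/√2 and |-x⟩ = (|+z⟩ - |-z⟩)/√2.
|⟨-x|+y⟩|² = 1/2.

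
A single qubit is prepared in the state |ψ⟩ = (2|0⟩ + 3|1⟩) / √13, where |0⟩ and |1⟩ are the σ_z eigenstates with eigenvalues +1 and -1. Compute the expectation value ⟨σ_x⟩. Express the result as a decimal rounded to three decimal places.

0.923

⟨σ_x⟩ = 2 Re(a* b)/(|a|²+|b|²) with a = 2, b = 3.
a* b = 6, so ⟨σ_x⟩ = 12/13.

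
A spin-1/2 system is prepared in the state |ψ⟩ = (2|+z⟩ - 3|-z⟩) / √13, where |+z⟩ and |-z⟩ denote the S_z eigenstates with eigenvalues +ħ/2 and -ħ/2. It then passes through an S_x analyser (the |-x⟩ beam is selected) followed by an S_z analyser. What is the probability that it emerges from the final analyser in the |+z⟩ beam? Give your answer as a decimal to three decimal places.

First analyser (S_x): P(|-x⟩) = |⟨-x|ψ⟩|² = 25/26.
After stage 1 the state is |-x⟩; P(|+z⟩) = |⟨+z|-x⟩|² = 1/2.
Joint probability = 25/26 × 1/2 = 0.481.

0.481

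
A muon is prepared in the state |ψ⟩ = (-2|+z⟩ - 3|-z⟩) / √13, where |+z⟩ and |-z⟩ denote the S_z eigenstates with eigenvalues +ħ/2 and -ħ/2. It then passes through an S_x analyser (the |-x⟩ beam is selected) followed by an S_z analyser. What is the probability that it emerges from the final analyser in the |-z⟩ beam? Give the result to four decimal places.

0.0192

First analyser (S_x): P(|-x⟩) = |⟨-x|ψ⟩|² = 1/26.
After stage 1 the state is |-x⟩; P(|-z⟩) = |⟨-z|-x⟩|² = 1/2.
Joint probability = 1/26 × 1/2 = 0.0192.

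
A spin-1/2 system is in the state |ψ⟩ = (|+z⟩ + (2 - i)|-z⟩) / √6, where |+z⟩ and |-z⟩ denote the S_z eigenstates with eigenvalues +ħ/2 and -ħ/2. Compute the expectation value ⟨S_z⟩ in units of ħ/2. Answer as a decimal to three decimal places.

-0.667

⟨σ_z⟩ = |a|² - |b|² divided by |a|²+|b|², with a, b the |+z⟩, |-z⟩ amplitudes.
= (1 - 5)/6 = -4/6.
⟨S_z⟩ = (ħ/2)·⟨σ_z⟩.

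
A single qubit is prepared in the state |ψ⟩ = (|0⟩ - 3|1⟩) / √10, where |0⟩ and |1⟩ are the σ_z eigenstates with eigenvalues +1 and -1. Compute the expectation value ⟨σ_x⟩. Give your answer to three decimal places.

⟨σ_x⟩ = 2 Re(a* b)/(|a|²+|b|²) with a = 1, b = -3.
a* b = -3, so ⟨σ_x⟩ = -6/10.

-0.600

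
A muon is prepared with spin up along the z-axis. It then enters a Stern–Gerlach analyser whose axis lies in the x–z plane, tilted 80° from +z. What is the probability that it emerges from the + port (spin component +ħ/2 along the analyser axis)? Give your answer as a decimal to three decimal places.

0.587

For spin-½, the probability of finding spin-up along an axis at angle θ to the initial spin direction is cos²(θ/2); spin-down is sin²(θ/2).
θ = 80°, so P = cos²(40°) ≈ 0.587.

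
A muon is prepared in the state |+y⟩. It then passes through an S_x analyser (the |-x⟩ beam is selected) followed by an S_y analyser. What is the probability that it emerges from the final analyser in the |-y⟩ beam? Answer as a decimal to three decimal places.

0.250

First analyser (S_x): from |+y⟩, P(|-x⟩) = 1/2.
After stage 1 the state is |-x⟩; P(|-y⟩) = |⟨-y|-x⟩|² = 1/2.
Joint probability = 1/2 × 1/2 = 0.250.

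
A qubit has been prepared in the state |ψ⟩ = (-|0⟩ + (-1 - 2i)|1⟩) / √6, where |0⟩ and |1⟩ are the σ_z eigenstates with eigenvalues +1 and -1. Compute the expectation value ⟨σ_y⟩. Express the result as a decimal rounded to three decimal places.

⟨σ_y⟩ = 2 Im(a* b)/(|a|²+|b|²) with a = -1, b = (-1 - 2i).
a* b = (1 + 2i), so ⟨σ_y⟩ = 4/6.

0.667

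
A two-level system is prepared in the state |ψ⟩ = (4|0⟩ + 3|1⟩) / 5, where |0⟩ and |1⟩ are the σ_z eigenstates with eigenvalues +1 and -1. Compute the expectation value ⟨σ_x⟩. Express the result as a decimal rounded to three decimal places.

0.960

⟨σ_x⟩ = 2 Re(a* b)/(|a|²+|b|²) with a = 4, b = 3.
a* b = 12, so ⟨σ_x⟩ = 24/25.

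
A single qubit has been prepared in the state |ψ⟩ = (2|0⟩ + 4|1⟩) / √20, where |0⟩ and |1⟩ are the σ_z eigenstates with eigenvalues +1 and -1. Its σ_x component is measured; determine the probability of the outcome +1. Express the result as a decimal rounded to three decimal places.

0.900

|+x⟩ = (|0⟩ + |1⟩)/√2, so ⟨+x|ψ⟩ = (6) / (√2·√20).
P = |6|² / 40 = 36/40.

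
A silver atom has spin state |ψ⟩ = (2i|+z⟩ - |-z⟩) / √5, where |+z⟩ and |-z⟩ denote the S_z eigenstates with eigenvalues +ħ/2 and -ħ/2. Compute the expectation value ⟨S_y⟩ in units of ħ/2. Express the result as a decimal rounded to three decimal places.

0.800

⟨σ_y⟩ = 2 Im(a* b)/(|a|²+|b|²) with a = 2i, b = -1.
a* b = 2i, so ⟨σ_y⟩ = 4/5.
⟨S_y⟩ = (ħ/2)·⟨σ_y⟩.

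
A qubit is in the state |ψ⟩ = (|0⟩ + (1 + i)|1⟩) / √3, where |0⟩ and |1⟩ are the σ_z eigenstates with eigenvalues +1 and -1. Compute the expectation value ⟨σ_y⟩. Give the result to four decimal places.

⟨σ_y⟩ = 2 Im(a* b)/(|a|²+|b|²) with a = 1, b = (1 + i).
a* b = (1 + i), so ⟨σ_y⟩ = 2/3.

0.6667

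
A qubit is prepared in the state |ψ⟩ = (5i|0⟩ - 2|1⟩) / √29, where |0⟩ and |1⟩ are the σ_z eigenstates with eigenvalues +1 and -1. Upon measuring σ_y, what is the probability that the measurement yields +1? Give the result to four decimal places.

|+y⟩ = (|0⟩ + i|1⟩)/√2, so ⟨+y|ψ⟩ = (7i) / (√2·√29).
P = |7i|² / 58 = 49/58.

0.8448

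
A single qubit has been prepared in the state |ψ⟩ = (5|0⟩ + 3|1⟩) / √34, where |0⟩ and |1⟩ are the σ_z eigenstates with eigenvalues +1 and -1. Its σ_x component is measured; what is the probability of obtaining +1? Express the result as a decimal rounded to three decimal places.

0.941

|+x⟩ = (|0⟩ + |1⟩)/√2, so ⟨+x|ψ⟩ = (8) / (√2·√34).
P = |8|² / 68 = 64/68.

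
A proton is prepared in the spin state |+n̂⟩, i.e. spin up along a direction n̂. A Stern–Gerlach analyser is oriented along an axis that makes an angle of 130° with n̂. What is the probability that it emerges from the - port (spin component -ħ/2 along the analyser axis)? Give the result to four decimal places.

For spin-½, the probability of finding spin-up along an axis at angle θ to the initial spin direction is cos²(θ/2); spin-down is sin²(θ/2).
θ = 130°, so P = sin²(65°) ≈ 0.8214.

0.8214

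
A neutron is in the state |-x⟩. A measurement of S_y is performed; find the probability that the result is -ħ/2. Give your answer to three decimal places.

0.500

In the S_z basis, |-x⟩ = (|↑⟩ - |↓⟩)/√2 and |-y⟩ = (|↑⟩ - i|↓⟩)/√2.
|⟨-y|-x⟩|² = 1/2.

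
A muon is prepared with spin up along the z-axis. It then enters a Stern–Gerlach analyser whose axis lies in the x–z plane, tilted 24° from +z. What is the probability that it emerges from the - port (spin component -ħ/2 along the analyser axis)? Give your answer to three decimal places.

0.043

For spin-½, the probability of finding spin-up along an axis at angle θ to the initial spin direction is cos²(θ/2); spin-down is sin²(θ/2).
θ = 24°, so P = sin²(12°) ≈ 0.043.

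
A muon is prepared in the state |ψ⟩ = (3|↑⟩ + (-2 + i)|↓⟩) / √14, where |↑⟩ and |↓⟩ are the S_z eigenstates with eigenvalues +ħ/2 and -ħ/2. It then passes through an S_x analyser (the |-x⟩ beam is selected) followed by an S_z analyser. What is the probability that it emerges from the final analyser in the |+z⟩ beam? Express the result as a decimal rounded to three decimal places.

0.464

First analyser (S_x): P(|-x⟩) = |⟨-x|ψ⟩|² = 26/28.
After stage 1 the state is |-x⟩; P(|+z⟩) = |⟨+z|-x⟩|² = 1/2.
Joint probability = 26/28 × 1/2 = 0.464.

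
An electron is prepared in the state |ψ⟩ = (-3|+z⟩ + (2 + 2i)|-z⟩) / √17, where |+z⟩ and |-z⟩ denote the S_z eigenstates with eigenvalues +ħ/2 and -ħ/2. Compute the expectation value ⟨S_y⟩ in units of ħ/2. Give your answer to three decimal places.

-0.706

⟨σ_y⟩ = 2 Im(a* b)/(|a|²+|b|²) with a = -3, b = (2 + 2i).
a* b = (-6 - 6i), so ⟨σ_y⟩ = -12/17.
⟨S_y⟩ = (ħ/2)·⟨σ_y⟩.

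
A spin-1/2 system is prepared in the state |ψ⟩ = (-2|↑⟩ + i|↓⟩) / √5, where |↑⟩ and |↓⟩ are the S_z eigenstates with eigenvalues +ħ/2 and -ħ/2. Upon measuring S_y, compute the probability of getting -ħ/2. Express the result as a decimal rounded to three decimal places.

|-y⟩ = (|↑⟩ - i|↓⟩)/√2, so ⟨-y|ψ⟩ = (-3) / (√2·√5).
P = |-3|² / 10 = 9/10.

0.900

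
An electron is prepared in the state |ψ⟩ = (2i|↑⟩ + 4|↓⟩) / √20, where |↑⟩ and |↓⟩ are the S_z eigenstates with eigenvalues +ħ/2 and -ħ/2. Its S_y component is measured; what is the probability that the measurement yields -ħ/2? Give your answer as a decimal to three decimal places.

0.900

|-y⟩ = (|↑⟩ - i|↓⟩)/√2, so ⟨-y|ψ⟩ = (6i) / (√2·√20).
P = |6i|² / 40 = 36/40.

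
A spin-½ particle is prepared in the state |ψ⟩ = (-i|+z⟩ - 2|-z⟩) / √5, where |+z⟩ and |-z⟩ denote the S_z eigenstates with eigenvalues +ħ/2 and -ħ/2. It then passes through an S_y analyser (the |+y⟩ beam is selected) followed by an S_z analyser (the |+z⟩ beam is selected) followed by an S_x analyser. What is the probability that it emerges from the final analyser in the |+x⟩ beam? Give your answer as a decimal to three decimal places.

First analyser (S_y): P(|+y⟩) = |⟨+y|ψ⟩|² = 1/10.
After stage 1 the state is |+y⟩; P(|+z⟩) = |⟨+z|+y⟩|² = 1/2.
After stage 2 the state is |+z⟩; P(|+x⟩) = |⟨+x|+z⟩|² = 1/2.
Joint probability = 1/10 × 1/2 × 1/2 = 0.025.

0.025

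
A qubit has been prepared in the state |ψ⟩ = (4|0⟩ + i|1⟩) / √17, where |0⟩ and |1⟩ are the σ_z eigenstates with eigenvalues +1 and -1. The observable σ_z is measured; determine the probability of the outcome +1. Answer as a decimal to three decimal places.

0.941

The +1 outcome corresponds to |0⟩. Its amplitude in |ψ⟩ is 4/√17.
P = |4|² / 17 = 16/17.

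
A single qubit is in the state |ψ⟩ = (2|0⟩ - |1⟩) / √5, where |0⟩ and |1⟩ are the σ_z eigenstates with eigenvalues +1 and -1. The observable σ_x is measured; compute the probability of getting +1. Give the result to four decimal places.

0.1000

|+x⟩ = (|0⟩ + |1⟩)/√2, so ⟨+x|ψ⟩ = (1) / (√2·√5).
P = |1|² / 10 = 1/10.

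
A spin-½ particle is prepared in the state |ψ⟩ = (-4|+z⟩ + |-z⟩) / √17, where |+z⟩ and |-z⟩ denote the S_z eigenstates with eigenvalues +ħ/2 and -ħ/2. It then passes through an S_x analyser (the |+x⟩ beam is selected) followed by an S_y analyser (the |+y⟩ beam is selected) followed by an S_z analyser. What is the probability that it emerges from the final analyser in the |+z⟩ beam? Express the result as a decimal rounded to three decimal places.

First analyser (S_x): P(|+x⟩) = |⟨+x|ψ⟩|² = 9/34.
After stage 1 the state is |+x⟩; P(|+y⟩) = |⟨+y|+x⟩|² = 1/2.
After stage 2 the state is |+y⟩; P(|+z⟩) = |⟨+z|+y⟩|² = 1/2.
Joint probability = 9/34 × 1/2 × 1/2 = 0.066.

0.066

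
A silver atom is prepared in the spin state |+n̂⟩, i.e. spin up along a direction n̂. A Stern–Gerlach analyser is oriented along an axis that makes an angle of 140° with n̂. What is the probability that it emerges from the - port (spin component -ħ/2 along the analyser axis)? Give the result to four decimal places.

0.8830

For spin-½, the probability of finding spin-up along an axis at angle θ to the initial spin direction is cos²(θ/2); spin-down is sin²(θ/2).
θ = 140°, so P = sin²(70°) ≈ 0.8830.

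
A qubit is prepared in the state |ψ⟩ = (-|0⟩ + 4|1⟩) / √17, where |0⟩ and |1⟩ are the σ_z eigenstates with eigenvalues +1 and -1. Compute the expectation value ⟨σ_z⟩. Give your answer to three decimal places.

⟨σ_z⟩ = |a|² - |b|² divided by |a|²+|b|², with a, b the |0⟩, |1⟩ amplitudes.
= (1 - 16)/17 = -15/17.

-0.882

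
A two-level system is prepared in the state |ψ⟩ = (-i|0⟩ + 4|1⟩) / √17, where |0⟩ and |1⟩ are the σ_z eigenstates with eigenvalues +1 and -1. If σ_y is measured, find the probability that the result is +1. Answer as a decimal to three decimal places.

|+y⟩ = (|0⟩ + i|1⟩)/√2, so ⟨+y|ψ⟩ = (-5i) / (√2·√17).
P = |-5i|² / 34 = 25/34.

0.735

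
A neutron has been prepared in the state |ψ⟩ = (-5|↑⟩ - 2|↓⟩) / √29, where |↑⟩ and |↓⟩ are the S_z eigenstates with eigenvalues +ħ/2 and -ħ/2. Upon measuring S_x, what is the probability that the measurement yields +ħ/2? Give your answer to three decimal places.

0.845

|+x⟩ = (|↑⟩ + |↓⟩)/√2, so ⟨+x|ψ⟩ = (-7) / (√2·√29).
P = |-7|² / 58 = 49/58.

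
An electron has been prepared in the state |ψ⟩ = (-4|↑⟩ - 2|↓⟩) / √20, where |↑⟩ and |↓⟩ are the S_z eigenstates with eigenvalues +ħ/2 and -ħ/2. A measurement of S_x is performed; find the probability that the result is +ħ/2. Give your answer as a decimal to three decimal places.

0.900

|+x⟩ = (|↑⟩ + |↓⟩)/√2, so ⟨+x|ψ⟩ = (-6) / (√2·√20).
P = |-6|² / 40 = 36/40.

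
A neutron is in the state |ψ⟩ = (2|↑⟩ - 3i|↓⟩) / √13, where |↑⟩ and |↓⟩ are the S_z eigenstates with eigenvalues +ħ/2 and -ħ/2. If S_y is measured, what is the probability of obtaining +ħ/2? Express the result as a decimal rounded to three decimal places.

0.038

|+y⟩ = (|↑⟩ + i|↓⟩)/√2, so ⟨+y|ψ⟩ = (-1) / (√2·√13).
P = |-1|² / 26 = 1/26.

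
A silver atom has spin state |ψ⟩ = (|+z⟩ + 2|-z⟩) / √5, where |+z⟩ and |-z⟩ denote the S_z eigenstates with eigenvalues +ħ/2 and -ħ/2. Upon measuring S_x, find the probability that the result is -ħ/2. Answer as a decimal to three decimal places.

|-x⟩ = (|+z⟩ - |-z⟩)/√2, so ⟨-x|ψ⟩ = (-1) / (√2·√5).
P = |-1|² / 10 = 1/10.

0.100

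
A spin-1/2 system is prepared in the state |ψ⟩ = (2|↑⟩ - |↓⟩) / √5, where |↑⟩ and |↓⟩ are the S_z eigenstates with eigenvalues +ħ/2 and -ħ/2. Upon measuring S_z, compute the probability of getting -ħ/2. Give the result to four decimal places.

0.2000

The -ħ/2 outcome corresponds to |↓⟩. Its amplitude in |ψ⟩ is -1/√5.
P = |-1|² / 5 = 1/5.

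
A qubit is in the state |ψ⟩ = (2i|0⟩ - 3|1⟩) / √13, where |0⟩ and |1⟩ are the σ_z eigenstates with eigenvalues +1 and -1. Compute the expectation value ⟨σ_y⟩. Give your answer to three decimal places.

0.923

⟨σ_y⟩ = 2 Im(a* b)/(|a|²+|b|²) with a = 2i, b = -3.
a* b = 6i, so ⟨σ_y⟩ = 12/13.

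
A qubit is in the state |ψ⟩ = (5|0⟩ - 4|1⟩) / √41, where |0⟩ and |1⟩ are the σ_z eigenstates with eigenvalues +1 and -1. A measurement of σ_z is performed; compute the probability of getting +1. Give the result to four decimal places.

The +1 outcome corresponds to |0⟩. Its amplitude in |ψ⟩ is 5/√41.
P = |5|² / 41 = 25/41.

0.6098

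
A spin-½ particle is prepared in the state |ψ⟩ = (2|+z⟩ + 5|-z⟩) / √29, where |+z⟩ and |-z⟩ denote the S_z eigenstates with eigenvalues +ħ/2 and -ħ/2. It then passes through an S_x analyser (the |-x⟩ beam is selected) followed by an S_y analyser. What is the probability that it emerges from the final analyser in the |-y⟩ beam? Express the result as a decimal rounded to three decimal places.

First analyser (S_x): P(|-x⟩) = |⟨-x|ψ⟩|² = 9/58.
After stage 1 the state is |-x⟩; P(|-y⟩) = |⟨-y|-x⟩|² = 1/2.
Joint probability = 9/58 × 1/2 = 0.078.

0.078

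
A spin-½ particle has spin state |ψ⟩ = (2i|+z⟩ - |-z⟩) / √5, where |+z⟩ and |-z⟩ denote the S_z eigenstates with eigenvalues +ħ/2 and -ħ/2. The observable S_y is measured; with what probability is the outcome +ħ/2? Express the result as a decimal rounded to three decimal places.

|+y⟩ = (|+z⟩ + i|-z⟩)/√2, so ⟨+y|ψ⟩ = (3i) / (√2·√5).
P = |3i|² / 10 = 9/10.

0.900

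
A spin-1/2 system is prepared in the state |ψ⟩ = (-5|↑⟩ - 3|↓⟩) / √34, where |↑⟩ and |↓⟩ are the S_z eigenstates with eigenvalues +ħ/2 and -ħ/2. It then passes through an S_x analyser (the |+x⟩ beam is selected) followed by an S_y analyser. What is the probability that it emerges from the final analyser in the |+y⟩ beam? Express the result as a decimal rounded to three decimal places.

0.471

First analyser (S_x): P(|+x⟩) = |⟨+x|ψ⟩|² = 64/68.
After stage 1 the state is |+x⟩; P(|+y⟩) = |⟨+y|+x⟩|² = 1/2.
Joint probability = 64/68 × 1/2 = 0.471.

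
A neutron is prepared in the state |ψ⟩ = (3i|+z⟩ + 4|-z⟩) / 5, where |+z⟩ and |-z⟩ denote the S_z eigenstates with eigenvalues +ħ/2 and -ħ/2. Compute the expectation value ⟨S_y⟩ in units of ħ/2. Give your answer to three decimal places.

⟨σ_y⟩ = 2 Im(a* b)/(|a|²+|b|²) with a = 3i, b = 4.
a* b = -12i, so ⟨σ_y⟩ = -24/25.
⟨S_y⟩ = (ħ/2)·⟨σ_y⟩.

-0.960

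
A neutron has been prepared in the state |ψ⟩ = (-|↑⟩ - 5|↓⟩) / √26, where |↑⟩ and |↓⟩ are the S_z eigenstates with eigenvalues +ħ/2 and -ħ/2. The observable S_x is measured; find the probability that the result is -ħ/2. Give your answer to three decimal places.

|-x⟩ = (|↑⟩ - |↓⟩)/√2, so ⟨-x|ψ⟩ = (4) / (√2·√26).
P = |4|² / 52 = 16/52.

0.308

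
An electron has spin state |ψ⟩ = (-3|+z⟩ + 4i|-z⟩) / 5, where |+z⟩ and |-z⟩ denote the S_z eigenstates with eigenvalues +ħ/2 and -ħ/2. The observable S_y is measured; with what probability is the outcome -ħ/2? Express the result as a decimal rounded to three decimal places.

0.980

|-y⟩ = (|+z⟩ - i|-z⟩)/√2, so ⟨-y|ψ⟩ = (-7) / (√2·5).
P = |-7|² / 50 = 49/50.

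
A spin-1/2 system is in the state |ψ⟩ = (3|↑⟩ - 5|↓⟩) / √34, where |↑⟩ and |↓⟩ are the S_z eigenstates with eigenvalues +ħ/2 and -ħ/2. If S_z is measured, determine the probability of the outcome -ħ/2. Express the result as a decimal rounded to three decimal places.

The -ħ/2 outcome corresponds to |↓⟩. Its amplitude in |ψ⟩ is -5/√34.
P = |-5|² / 34 = 25/34.

0.735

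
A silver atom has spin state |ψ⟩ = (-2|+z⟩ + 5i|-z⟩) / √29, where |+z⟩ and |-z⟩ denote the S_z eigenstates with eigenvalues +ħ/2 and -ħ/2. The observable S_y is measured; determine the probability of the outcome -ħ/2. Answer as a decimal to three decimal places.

|-y⟩ = (|+z⟩ - i|-z⟩)/√2, so ⟨-y|ψ⟩ = (-7) / (√2·√29).
P = |-7|² / 58 = 49/58.

0.845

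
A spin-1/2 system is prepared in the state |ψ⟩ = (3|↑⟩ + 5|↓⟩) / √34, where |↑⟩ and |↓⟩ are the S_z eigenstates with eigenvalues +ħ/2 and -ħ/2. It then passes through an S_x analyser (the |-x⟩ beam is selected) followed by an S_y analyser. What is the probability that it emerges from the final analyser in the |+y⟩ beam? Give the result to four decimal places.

First analyser (S_x): P(|-x⟩) = |⟨-x|ψ⟩|² = 4/68.
After stage 1 the state is |-x⟩; P(|+y⟩) = |⟨+y|-x⟩|² = 1/2.
Joint probability = 4/68 × 1/2 = 0.0294.

0.0294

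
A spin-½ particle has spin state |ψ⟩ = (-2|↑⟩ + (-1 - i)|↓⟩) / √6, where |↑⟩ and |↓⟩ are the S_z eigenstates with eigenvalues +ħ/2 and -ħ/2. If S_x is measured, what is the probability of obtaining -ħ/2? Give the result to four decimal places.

0.1667

|-x⟩ = (|↑⟩ - |↓⟩)/√2, so ⟨-x|ψ⟩ = (-1 + i) / (√2·√6).
P = |-1 + i|² / 12 = 2/12.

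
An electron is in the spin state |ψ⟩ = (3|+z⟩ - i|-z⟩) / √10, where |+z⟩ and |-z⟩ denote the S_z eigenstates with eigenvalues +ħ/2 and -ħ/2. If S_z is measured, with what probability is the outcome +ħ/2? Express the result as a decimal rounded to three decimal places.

0.900

The +ħ/2 outcome corresponds to |+z⟩. Its amplitude in |ψ⟩ is 3/√10.
P = |3|² / 10 = 9/10.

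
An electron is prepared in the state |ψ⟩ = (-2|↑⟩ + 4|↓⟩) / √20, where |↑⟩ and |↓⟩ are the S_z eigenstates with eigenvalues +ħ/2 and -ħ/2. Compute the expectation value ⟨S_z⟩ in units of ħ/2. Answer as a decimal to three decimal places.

-0.600

⟨σ_z⟩ = |a|² - |b|² divided by |a|²+|b|², with a, b the |↑⟩, |↓⟩ amplitudes.
= (4 - 16)/20 = -12/20.
⟨S_z⟩ = (ħ/2)·⟨σ_z⟩.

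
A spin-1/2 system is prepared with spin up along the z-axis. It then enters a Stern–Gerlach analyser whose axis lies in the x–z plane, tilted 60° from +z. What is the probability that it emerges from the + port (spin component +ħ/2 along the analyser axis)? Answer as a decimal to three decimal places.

0.750

For spin-½, the probability of finding spin-up along an axis at angle θ to the initial spin direction is cos²(θ/2); spin-down is sin²(θ/2).
θ = 60°, so P = cos²(30°) ≈ 0.750.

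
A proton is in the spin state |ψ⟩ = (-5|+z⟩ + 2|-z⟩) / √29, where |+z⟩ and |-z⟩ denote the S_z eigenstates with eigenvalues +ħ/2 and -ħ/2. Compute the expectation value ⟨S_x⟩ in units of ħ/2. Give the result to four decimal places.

-0.6897

⟨σ_x⟩ = 2 Re(a* b)/(|a|²+|b|²) with a = -5, b = 2.
a* b = -10, so ⟨σ_x⟩ = -20/29.
⟨S_x⟩ = (ħ/2)·⟨σ_x⟩.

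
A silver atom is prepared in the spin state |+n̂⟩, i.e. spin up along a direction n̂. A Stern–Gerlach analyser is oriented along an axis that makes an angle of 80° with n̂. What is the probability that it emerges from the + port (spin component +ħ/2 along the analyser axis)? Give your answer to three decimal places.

For spin-½, the probability of finding spin-up along an axis at angle θ to the initial spin direction is cos²(θ/2); spin-down is sin²(θ/2).
θ = 80°, so P = cos²(40°) ≈ 0.587.

0.587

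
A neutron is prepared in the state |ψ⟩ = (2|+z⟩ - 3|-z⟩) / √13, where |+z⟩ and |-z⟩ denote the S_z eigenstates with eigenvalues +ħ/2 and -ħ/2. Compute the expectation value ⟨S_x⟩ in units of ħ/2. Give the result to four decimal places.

⟨σ_x⟩ = 2 Re(a* b)/(|a|²+|b|²) with a = 2, b = -3.
a* b = -6, so ⟨σ_x⟩ = -12/13.
⟨S_x⟩ = (ħ/2)·⟨σ_x⟩.

-0.9231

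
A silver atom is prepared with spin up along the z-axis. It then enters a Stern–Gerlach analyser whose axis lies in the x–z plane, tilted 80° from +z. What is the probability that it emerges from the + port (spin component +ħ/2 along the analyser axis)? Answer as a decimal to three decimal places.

For spin-½, the probability of finding spin-up along an axis at angle θ to the initial spin direction is cos²(θ/2); spin-down is sin²(θ/2).
θ = 80°, so P = cos²(40°) ≈ 0.587.

0.587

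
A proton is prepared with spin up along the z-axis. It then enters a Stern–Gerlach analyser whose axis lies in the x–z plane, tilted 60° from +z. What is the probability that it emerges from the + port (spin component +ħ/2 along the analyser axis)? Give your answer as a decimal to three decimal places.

For spin-½, the probability of finding spin-up along an axis at angle θ to the initial spin direction is cos²(θ/2); spin-down is sin²(θ/2).
θ = 60°, so P = cos²(30°) ≈ 0.750.

0.750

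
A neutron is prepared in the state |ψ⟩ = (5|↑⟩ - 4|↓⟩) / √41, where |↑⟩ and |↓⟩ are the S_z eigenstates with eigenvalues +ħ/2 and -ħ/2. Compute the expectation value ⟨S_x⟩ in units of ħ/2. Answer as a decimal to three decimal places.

⟨σ_x⟩ = 2 Re(a* b)/(|a|²+|b|²) with a = 5, b = -4.
a* b = -20, so ⟨σ_x⟩ = -40/41.
⟨S_x⟩ = (ħ/2)·⟨σ_x⟩.

-0.976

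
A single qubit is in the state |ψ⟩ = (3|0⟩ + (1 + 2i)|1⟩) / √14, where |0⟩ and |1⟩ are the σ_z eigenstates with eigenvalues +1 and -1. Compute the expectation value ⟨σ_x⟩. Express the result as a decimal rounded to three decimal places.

0.429

⟨σ_x⟩ = 2 Re(a* b)/(|a|²+|b|²) with a = 3, b = (1 + 2i).
a* b = (3 + 6i), so ⟨σ_x⟩ = 6/14.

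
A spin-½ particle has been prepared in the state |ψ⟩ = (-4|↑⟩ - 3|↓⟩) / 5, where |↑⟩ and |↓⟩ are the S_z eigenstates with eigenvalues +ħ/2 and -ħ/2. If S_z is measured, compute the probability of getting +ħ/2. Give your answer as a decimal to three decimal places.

The +ħ/2 outcome corresponds to |↑⟩. Its amplitude in |ψ⟩ is -4/5.
P = |-4|² / 25 = 16/25.

0.640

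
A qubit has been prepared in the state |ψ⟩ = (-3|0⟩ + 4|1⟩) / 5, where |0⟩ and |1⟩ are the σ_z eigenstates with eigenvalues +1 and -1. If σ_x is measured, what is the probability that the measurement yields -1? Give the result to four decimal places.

|-x⟩ = (|0⟩ - |1⟩)/√2, so ⟨-x|ψ⟩ = (-7) / (√2·5).
P = |-7|² / 50 = 49/50.

0.9800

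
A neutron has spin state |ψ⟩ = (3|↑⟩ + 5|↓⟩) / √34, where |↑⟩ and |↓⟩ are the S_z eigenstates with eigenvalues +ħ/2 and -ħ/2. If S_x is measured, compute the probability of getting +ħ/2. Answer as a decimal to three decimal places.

0.941

|+x⟩ = (|↑⟩ + |↓⟩)/√2, so ⟨+x|ψ⟩ = (8) / (√2·√34).
P = |8|² / 68 = 64/68.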